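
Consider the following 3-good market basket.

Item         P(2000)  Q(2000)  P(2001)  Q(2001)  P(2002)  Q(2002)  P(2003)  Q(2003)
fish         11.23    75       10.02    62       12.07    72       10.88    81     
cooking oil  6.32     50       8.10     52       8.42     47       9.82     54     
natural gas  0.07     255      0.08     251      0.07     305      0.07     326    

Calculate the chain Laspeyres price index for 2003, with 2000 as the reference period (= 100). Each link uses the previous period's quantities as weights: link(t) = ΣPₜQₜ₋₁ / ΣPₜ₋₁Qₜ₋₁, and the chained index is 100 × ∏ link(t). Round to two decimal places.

111.62

Link 2000→2001:
ΣP(2001)Q(2000) = 10.02×75 + 8.10×50 + 0.08×255 = 751.5 + 405 + 20.4 = 1176.9
ΣP(2000)Q(2000) = 11.23×75 + 6.32×50 + 0.07×255 = 842.25 + 316 + 17.85 = 1176.1
link = 1176.9/1176.1 = 1.000680
Link 2001→2002:
ΣP(2002)Q(2001) = 12.07×62 + 8.42×52 + 0.07×251 = 748.34 + 437.84 + 17.57 = 1203.75
ΣP(2001)Q(2001) = 10.02×62 + 8.10×52 + 0.08×251 = 621.24 + 421.2 + 20.08 = 1062.52
link = 1203.75/1062.52 = 1.132920
Link 2002→2003:
ΣP(2003)Q(2002) = 10.88×72 + 9.82×47 + 0.07×305 = 783.36 + 461.54 + 21.35 = 1266.25
ΣP(2002)Q(2002) = 12.07×72 + 8.42×47 + 0.07×305 = 869.04 + 395.74 + 21.35 = 1286.13
link = 1266.25/1286.13 = 0.984543
Chained index = 100 × 1.000680 × 1.132920 × 0.984543 = 111.6167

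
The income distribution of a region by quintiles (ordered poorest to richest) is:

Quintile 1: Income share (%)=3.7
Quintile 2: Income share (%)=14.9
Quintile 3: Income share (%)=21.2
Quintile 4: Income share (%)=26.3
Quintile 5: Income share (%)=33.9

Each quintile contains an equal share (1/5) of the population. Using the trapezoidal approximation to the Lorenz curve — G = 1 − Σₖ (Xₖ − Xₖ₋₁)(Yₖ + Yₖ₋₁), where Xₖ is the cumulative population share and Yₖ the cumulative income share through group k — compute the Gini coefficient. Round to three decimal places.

Cumulative income shares Yₖ: 0.0370, 0.1860, 0.3980, 0.6610, 1.0000
Σ (Xₖ−Xₖ₋₁)(Yₖ+Yₖ₋₁) = (1/5)(0.0370+0.0000) + (1/5)(0.1860+0.0370) + (1/5)(0.3980+0.1860) + (1/5)(0.6610+0.3980) + (1/5)(1.0000+0.6610)
  = 0.0074 + 0.0446 + 0.1168 + 0.2118 + 0.3322 = 0.7128
G = 1 − 0.7128 = 0.2872

0.287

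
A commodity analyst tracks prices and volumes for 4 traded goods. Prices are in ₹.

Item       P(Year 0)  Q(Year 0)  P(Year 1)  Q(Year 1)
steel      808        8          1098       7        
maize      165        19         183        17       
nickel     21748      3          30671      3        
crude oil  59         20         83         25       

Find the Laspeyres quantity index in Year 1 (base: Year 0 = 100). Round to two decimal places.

98.89

Laspeyres quantity index uses base-period prices as weights.
ΣP(Year 0)·Q(Year 1) = 808×7 + 165×17 + 21748×3 + 59×25 = 5656 + 2805 + 65244 + 1475 = 75180
ΣP(Year 0)·Q(Year 0) = 808×8 + 165×19 + 21748×3 + 59×20 = 6464 + 3135 + 65244 + 1180 = 76023
Index = 75180 / 76023 × 100 = 98.8911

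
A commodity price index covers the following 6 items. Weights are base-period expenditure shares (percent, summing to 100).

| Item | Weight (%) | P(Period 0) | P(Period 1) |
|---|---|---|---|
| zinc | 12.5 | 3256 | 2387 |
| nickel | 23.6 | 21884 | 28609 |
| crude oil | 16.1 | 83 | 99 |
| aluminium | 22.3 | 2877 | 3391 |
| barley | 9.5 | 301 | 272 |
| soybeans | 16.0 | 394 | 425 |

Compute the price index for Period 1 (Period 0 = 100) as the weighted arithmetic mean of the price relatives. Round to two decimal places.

zinc: 12.5 × (2387/3256) = 12.5 × 0.733108 = 9.1639
nickel: 23.6 × (28609/21884) = 23.6 × 1.307302 = 30.8523
crude oil: 16.1 × (99/83) = 16.1 × 1.192771 = 19.2036
aluminium: 22.3 × (3391/2877) = 22.3 × 1.178658 = 26.2841
barley: 9.5 × (272/301) = 9.5 × 0.903654 = 8.5847
soybeans: 16.0 × (425/394) = 16.0 × 1.078680 = 17.2589
Index = Σ wᵢ·(p₁ᵢ/p₀ᵢ) = 9.1639 + 30.8523 + 19.2036 + 26.2841 + 8.5847 + 17.2589 = 111.3475

111.35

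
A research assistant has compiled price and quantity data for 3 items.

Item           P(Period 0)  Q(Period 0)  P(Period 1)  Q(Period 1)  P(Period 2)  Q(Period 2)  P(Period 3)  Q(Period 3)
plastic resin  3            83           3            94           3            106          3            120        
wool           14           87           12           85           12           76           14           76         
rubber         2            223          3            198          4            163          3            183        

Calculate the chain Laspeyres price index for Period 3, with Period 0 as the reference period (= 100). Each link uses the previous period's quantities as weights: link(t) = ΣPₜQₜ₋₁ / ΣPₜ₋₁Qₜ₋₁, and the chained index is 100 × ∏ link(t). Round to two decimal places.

Link Period 0→Period 1:
ΣP(Period 1)Q(Period 0) = 3×83 + 12×87 + 3×223 = 249 + 1044 + 669 = 1962
ΣP(Period 0)Q(Period 0) = 3×83 + 14×87 + 2×223 = 249 + 1218 + 446 = 1913
link = 1962/1913 = 1.025614
Link Period 1→Period 2:
ΣP(Period 2)Q(Period 1) = 3×94 + 12×85 + 4×198 = 282 + 1020 + 792 = 2094
ΣP(Period 1)Q(Period 1) = 3×94 + 12×85 + 3×198 = 282 + 1020 + 594 = 1896
link = 2094/1896 = 1.104430
Link Period 2→Period 3:
ΣP(Period 3)Q(Period 2) = 3×106 + 14×76 + 3×163 = 318 + 1064 + 489 = 1871
ΣP(Period 2)Q(Period 2) = 3×106 + 12×76 + 4×163 = 318 + 912 + 652 = 1882
link = 1871/1882 = 0.994155
Chained index = 100 × 1.025614 × 1.104430 × 0.994155 = 112.6099

112.61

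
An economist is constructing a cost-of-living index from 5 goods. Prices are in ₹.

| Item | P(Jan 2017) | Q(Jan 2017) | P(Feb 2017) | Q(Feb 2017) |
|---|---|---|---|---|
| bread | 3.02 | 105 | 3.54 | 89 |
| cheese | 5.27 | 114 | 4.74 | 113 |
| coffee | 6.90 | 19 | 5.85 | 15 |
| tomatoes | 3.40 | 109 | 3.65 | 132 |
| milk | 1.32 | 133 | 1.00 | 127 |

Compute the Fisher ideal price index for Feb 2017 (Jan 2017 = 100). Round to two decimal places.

Laspeyres component (base-period weights):
ΣP(Feb 2017)Q(Jan 2017) = 3.54×105 + 4.74×114 + 5.85×19 + 3.65×109 + 1.00×133 = 371.7 + 540.36 + 111.15 + 397.85 + 133 = 1554.06
ΣP(Jan 2017)Q(Jan 2017) = 3.02×105 + 5.27×114 + 6.90×19 + 3.40×109 + 1.32×133 = 317.1 + 600.78 + 131.1 + 370.6 + 175.56 = 1595.14
L = 1554.06 / 1595.14 × 100 = 97.4247
Paasche component (current-period weights):
ΣP(Feb 2017)Q(Feb 2017) = 3.54×89 + 4.74×113 + 5.85×15 + 3.65×132 + 1.00×127 = 315.06 + 535.62 + 87.75 + 481.8 + 127 = 1547.23
ΣP(Jan 2017)Q(Feb 2017) = 3.02×89 + 5.27×113 + 6.90×15 + 3.40×132 + 1.32×127 = 268.78 + 595.51 + 103.5 + 448.8 + 167.64 = 1584.23
P = 1547.23 / 1584.23 × 100 = 97.6645
Fisher = √(L × P) = √(97.4247 × 97.6645) = 97.5445

97.54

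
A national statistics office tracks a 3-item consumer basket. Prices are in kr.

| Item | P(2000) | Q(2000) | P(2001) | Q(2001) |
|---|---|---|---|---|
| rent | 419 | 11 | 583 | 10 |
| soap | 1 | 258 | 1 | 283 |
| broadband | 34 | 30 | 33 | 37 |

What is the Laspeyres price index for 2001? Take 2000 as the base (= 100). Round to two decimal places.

130.13

Laspeyres price index uses base-period quantities as weights.
ΣP(2001)·Q(2000) = 583×11 + 1×258 + 33×30 = 6413 + 258 + 990 = 7661
ΣP(2000)·Q(2000) = 419×11 + 1×258 + 34×30 = 4609 + 258 + 1020 = 5887
Index = 7661 / 5887 × 100 = 130.1342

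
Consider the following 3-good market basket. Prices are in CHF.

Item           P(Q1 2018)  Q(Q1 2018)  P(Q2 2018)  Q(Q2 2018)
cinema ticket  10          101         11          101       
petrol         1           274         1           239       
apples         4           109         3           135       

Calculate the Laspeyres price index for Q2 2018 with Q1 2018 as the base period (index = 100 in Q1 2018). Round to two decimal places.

99.53

Laspeyres price index uses base-period quantities as weights.
ΣP(Q2 2018)·Q(Q1 2018) = 11×101 + 1×274 + 3×109 = 1111 + 274 + 327 = 1712
ΣP(Q1 2018)·Q(Q1 2018) = 10×101 + 1×274 + 4×109 = 1010 + 274 + 436 = 1720
Index = 1712 / 1720 × 100 = 99.5349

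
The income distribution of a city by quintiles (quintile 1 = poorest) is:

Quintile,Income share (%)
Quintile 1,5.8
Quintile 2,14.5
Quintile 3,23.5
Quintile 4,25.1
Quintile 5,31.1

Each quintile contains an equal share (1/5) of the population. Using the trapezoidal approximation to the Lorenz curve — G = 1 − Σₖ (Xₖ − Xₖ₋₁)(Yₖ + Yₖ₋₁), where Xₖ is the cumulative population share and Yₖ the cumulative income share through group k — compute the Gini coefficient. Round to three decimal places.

Cumulative income shares Yₖ: 0.0580, 0.2030, 0.4380, 0.6890, 1.0000
Σ (Xₖ−Xₖ₋₁)(Yₖ+Yₖ₋₁) = (1/5)(0.0580+0.0000) + (1/5)(0.2030+0.0580) + (1/5)(0.4380+0.2030) + (1/5)(0.6890+0.4380) + (1/5)(1.0000+0.6890)
  = 0.0116 + 0.0522 + 0.1282 + 0.2254 + 0.3378 = 0.7552
G = 1 − 0.7552 = 0.2448

0.245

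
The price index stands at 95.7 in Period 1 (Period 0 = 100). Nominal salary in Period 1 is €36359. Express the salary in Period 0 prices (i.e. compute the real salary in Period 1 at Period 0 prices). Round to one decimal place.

37992.7

Real = Nominal ÷ (Index/100) = 36359 ÷ (95.7/100)
     = 36359 ÷ 0.957 = 37992.6855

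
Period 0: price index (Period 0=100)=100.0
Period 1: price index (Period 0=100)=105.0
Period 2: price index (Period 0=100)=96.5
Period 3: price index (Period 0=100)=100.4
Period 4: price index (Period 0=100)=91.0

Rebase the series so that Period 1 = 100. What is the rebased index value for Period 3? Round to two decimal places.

95.62

Rebased(Period 3) = 100.4 / 105.0 × 100 = 95.6190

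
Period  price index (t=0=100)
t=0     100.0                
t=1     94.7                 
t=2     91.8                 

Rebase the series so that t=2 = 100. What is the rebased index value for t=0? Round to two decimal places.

108.93

Rebased(t=0) = 100.0 / 91.8 × 100 = 108.9325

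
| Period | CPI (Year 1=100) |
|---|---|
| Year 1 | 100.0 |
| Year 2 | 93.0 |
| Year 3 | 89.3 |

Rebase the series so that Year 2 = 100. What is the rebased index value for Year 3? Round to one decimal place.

Rebased(Year 3) = 89.3 / 93.0 × 100 = 96.0215

96.0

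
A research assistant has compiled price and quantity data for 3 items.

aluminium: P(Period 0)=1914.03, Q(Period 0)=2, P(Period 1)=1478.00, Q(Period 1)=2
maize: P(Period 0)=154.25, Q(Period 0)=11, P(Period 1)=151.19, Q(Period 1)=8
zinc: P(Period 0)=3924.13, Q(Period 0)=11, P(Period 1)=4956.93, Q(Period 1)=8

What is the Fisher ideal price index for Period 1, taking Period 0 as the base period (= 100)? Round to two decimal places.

Laspeyres component (base-period weights):
ΣP(Period 1)Q(Period 0) = 1478.00×2 + 151.19×11 + 4956.93×11 = 2956 + 1663.09 + 54526.23 = 59145.32
ΣP(Period 0)Q(Period 0) = 1914.03×2 + 154.25×11 + 3924.13×11 = 3828.06 + 1696.75 + 43165.43 = 48690.24
L = 59145.32 / 48690.24 × 100 = 121.4726
Paasche component (current-period weights):
ΣP(Period 1)Q(Period 1) = 1478.00×2 + 151.19×8 + 4956.93×8 = 2956 + 1209.52 + 39655.44 = 43820.96
ΣP(Period 0)Q(Period 1) = 1914.03×2 + 154.25×8 + 3924.13×8 = 3828.06 + 1234 + 31393.04 = 36455.1
P = 43820.96 / 36455.1 × 100 = 120.2053
Fisher = √(L × P) = √(121.4726 × 120.2053) = 120.8373

120.84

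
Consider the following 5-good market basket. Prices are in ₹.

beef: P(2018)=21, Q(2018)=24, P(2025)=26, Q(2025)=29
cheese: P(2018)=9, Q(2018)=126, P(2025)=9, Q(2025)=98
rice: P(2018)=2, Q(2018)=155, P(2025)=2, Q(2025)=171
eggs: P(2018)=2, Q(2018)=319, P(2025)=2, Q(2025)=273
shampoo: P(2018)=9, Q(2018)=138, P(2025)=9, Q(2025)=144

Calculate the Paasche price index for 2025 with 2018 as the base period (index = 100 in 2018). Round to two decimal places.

Paasche price index uses current-period quantities as weights.
ΣP(2025)·Q(2025) = 26×29 + 9×98 + 2×171 + 2×273 + 9×144 = 754 + 882 + 342 + 546 + 1296 = 3820
ΣP(2018)·Q(2025) = 21×29 + 9×98 + 2×171 + 2×273 + 9×144 = 609 + 882 + 342 + 546 + 1296 = 3675
Index = 3820 / 3675 × 100 = 103.9456

103.95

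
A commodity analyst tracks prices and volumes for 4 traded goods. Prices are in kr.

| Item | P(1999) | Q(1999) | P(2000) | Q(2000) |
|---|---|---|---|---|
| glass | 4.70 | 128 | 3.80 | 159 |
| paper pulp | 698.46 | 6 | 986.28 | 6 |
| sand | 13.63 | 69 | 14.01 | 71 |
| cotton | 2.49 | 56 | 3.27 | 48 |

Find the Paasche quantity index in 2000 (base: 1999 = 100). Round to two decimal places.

Paasche quantity index uses current-period prices as weights.
ΣP(2000)·Q(2000) = 3.80×159 + 986.28×6 + 14.01×71 + 3.27×48 = 604.2 + 5917.68 + 994.71 + 156.96 = 7673.55
ΣP(2000)·Q(1999) = 3.80×128 + 986.28×6 + 14.01×69 + 3.27×56 = 486.4 + 5917.68 + 966.69 + 183.12 = 7553.89
Index = 7673.55 / 7553.89 × 100 = 101.5841

101.58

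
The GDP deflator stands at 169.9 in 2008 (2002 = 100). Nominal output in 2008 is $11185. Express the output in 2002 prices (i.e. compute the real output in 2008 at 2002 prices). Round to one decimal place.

Real = Nominal ÷ (Index/100) = 11185 ÷ (169.9/100)
     = 11185 ÷ 1.699 = 6583.2843

6583.3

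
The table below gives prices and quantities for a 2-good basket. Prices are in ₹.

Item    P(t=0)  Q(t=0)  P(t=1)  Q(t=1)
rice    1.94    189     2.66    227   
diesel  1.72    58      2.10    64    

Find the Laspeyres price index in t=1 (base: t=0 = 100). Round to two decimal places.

Laspeyres price index uses base-period quantities as weights.
ΣP(t=1)·Q(t=0) = 2.66×189 + 2.10×58 = 502.74 + 121.8 = 624.54
ΣP(t=0)·Q(t=0) = 1.94×189 + 1.72×58 = 366.66 + 99.76 = 466.42
Index = 624.54 / 466.42 × 100 = 133.9008

133.90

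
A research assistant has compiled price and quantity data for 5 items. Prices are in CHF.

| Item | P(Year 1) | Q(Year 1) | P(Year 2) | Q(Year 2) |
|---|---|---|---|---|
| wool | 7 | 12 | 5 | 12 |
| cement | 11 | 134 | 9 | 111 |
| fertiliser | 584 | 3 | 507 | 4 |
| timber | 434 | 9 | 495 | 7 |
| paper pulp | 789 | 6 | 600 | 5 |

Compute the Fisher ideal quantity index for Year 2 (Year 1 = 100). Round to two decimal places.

88.50

Laspeyres component (base-period weights):
ΣP(Year 1)Q(Year 2) = 7×12 + 11×111 + 584×4 + 434×7 + 789×5 = 84 + 1221 + 2336 + 3038 + 3945 = 10624
ΣP(Year 1)Q(Year 1) = 7×12 + 11×134 + 584×3 + 434×9 + 789×6 = 84 + 1474 + 1752 + 3906 + 4734 = 11950
L = 10624 / 11950 × 100 = 88.9038
Paasche component (current-period weights):
ΣP(Year 2)Q(Year 2) = 5×12 + 9×111 + 507×4 + 495×7 + 600×5 = 60 + 999 + 2028 + 3465 + 3000 = 9552
ΣP(Year 2)Q(Year 1) = 5×12 + 9×134 + 507×3 + 495×9 + 600×6 = 60 + 1206 + 1521 + 4455 + 3600 = 10842
P = 9552 / 10842 × 100 = 88.1018
Fisher = √(L × P) = √(88.9038 × 88.1018) = 88.5019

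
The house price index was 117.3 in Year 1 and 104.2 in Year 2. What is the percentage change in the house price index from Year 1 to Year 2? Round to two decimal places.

Change = (104.2 − 117.3) / 117.3 × 100
       = -13.1 / 117.3 × 100 = -11.1679%

-11.17%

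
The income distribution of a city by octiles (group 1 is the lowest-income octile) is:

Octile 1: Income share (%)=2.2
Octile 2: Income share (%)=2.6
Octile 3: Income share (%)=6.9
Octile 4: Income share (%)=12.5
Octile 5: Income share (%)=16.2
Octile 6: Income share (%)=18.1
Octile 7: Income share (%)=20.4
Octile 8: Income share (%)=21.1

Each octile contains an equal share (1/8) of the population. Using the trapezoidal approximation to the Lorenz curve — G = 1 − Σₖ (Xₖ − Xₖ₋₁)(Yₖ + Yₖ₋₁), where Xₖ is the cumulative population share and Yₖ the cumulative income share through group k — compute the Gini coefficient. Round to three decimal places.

Cumulative income shares Yₖ: 0.0220, 0.0480, 0.1170, 0.2420, 0.4040, 0.5850, 0.7890, 1.0000
Σ (Xₖ−Xₖ₋₁)(Yₖ+Yₖ₋₁) = (1/8)(0.0220+0.0000) + (1/8)(0.0480+0.0220) + (1/8)(0.1170+0.0480) + (1/8)(0.2420+0.1170) + (1/8)(0.4040+0.2420) + (1/8)(0.5850+0.4040) + (1/8)(0.7890+0.5850) + (1/8)(1.0000+0.7890)
  = 0.0028 + 0.0088 + 0.0206 + 0.0449 + 0.0808 + 0.1236 + 0.1718 + 0.2236 = 0.6768
G = 1 − 0.6768 = 0.3232

0.323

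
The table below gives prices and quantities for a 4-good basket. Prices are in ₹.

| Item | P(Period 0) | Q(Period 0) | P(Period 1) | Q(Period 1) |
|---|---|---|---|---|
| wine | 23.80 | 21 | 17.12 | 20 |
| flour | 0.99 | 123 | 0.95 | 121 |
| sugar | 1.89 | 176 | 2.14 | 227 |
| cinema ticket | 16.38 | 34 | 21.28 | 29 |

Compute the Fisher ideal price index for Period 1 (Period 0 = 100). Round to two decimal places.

Laspeyres component (base-period weights):
ΣP(Period 1)Q(Period 0) = 17.12×21 + 0.95×123 + 2.14×176 + 21.28×34 = 359.52 + 116.85 + 376.64 + 723.52 = 1576.53
ΣP(Period 0)Q(Period 0) = 23.80×21 + 0.99×123 + 1.89×176 + 16.38×34 = 499.8 + 121.77 + 332.64 + 556.92 = 1511.13
L = 1576.53 / 1511.13 × 100 = 104.3279
Paasche component (current-period weights):
ΣP(Period 1)Q(Period 1) = 17.12×20 + 0.95×121 + 2.14×227 + 21.28×29 = 342.4 + 114.95 + 485.78 + 617.12 = 1560.25
ΣP(Period 0)Q(Period 1) = 23.80×20 + 0.99×121 + 1.89×227 + 16.38×29 = 476 + 119.79 + 429.03 + 475.02 = 1499.84
P = 1560.25 / 1499.84 × 100 = 104.0278
Fisher = √(L × P) = √(104.3279 × 104.0278) = 104.1777

104.18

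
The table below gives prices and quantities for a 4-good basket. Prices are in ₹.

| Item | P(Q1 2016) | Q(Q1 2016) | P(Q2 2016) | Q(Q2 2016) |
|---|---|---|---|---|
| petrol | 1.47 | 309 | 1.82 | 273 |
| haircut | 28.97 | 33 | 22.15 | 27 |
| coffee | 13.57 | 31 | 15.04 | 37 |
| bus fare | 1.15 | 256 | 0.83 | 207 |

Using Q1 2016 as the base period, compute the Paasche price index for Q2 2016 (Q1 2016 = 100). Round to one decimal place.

94.8

Paasche price index uses current-period quantities as weights.
ΣP(Q2 2016)·Q(Q2 2016) = 1.82×273 + 22.15×27 + 15.04×37 + 0.83×207 = 496.86 + 598.05 + 556.48 + 171.81 = 1823.2
ΣP(Q1 2016)·Q(Q2 2016) = 1.47×273 + 28.97×27 + 13.57×37 + 1.15×207 = 401.31 + 782.19 + 502.09 + 238.05 = 1923.64
Index = 1823.2 / 1923.64 × 100 = 94.7786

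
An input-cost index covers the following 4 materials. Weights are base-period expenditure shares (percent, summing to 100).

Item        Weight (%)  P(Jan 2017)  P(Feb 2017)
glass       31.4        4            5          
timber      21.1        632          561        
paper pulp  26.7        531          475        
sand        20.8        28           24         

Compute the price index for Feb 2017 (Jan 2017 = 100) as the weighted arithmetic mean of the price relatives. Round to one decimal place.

glass: 31.4 × (5/4) = 31.4 × 1.250000 = 39.2500
timber: 21.1 × (561/632) = 21.1 × 0.887658 = 18.7296
paper pulp: 26.7 × (475/531) = 26.7 × 0.894539 = 23.8842
sand: 20.8 × (24/28) = 20.8 × 0.857143 = 17.8286
Index = Σ wᵢ·(p₁ᵢ/p₀ᵢ) = 39.2500 + 18.7296 + 23.8842 + 17.8286 = 99.6923

99.7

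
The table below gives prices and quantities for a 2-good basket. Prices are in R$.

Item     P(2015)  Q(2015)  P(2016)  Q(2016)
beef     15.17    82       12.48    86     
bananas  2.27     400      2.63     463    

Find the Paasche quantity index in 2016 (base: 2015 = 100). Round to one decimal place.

Paasche quantity index uses current-period prices as weights.
ΣP(2016)·Q(2016) = 12.48×86 + 2.63×463 = 1073.28 + 1217.69 = 2290.97
ΣP(2016)·Q(2015) = 12.48×82 + 2.63×400 = 1023.36 + 1052 = 2075.36
Index = 2290.97 / 2075.36 × 100 = 110.3890

110.4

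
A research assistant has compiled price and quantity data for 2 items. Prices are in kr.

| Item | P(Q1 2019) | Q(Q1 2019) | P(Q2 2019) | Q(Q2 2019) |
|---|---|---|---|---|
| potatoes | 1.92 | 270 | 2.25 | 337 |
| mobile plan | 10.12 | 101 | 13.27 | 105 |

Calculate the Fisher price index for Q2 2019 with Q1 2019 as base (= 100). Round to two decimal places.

Laspeyres component (base-period weights):
ΣP(Q2 2019)Q(Q1 2019) = 2.25×270 + 13.27×101 = 607.5 + 1340.27 = 1947.77
ΣP(Q1 2019)Q(Q1 2019) = 1.92×270 + 10.12×101 = 518.4 + 1022.12 = 1540.52
L = 1947.77 / 1540.52 × 100 = 126.4359
Paasche component (current-period weights):
ΣP(Q2 2019)Q(Q2 2019) = 2.25×337 + 13.27×105 = 758.25 + 1393.35 = 2151.6
ΣP(Q1 2019)Q(Q2 2019) = 1.92×337 + 10.12×105 = 647.04 + 1062.6 = 1709.64
P = 2151.6 / 1709.64 × 100 = 125.8511
Fisher = √(L × P) = √(126.4359 × 125.8511) = 126.1431

126.14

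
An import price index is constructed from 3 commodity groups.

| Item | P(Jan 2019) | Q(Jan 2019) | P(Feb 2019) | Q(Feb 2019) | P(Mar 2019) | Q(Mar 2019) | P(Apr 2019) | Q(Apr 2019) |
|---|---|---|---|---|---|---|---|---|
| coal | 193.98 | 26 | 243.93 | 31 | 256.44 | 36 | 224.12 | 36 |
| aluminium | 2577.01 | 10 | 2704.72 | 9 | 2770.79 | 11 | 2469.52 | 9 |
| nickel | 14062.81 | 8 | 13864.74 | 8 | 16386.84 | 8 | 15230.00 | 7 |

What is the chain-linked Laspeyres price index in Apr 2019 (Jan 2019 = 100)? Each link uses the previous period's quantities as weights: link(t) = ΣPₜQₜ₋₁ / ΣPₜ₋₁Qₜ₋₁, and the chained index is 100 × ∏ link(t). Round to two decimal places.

106.31

Link Jan 2019→Feb 2019:
ΣP(Feb 2019)Q(Jan 2019) = 243.93×26 + 2704.72×10 + 13864.74×8 = 6342.18 + 27047.2 + 110917.92 = 144307.3
ΣP(Jan 2019)Q(Jan 2019) = 193.98×26 + 2577.01×10 + 14062.81×8 = 5043.48 + 25770.1 + 112502.48 = 143316.06
link = 144307.3/143316.06 = 1.006916
Link Feb 2019→Mar 2019:
ΣP(Mar 2019)Q(Feb 2019) = 256.44×31 + 2770.79×9 + 16386.84×8 = 7949.64 + 24937.11 + 131094.72 = 163981.47
ΣP(Feb 2019)Q(Feb 2019) = 243.93×31 + 2704.72×9 + 13864.74×8 = 7561.83 + 24342.48 + 110917.92 = 142822.23
link = 163981.47/142822.23 = 1.148151
Link Mar 2019→Apr 2019:
ΣP(Apr 2019)Q(Mar 2019) = 224.12×36 + 2469.52×11 + 15230.00×8 = 8068.32 + 27164.72 + 121840 = 157073.04
ΣP(Mar 2019)Q(Mar 2019) = 256.44×36 + 2770.79×11 + 16386.84×8 = 9231.84 + 30478.69 + 131094.72 = 170805.25
link = 157073.04/170805.25 = 0.919603
Chained index = 100 × 1.006916 × 1.148151 × 0.919603 = 106.3146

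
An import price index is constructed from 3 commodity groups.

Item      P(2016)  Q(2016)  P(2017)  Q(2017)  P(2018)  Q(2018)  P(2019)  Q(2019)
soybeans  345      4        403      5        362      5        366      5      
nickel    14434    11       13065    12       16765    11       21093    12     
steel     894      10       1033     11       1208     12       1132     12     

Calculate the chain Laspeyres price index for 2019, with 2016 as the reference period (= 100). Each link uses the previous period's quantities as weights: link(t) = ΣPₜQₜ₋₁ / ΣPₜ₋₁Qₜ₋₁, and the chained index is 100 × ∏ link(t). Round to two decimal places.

144.24

Link 2016→2017:
ΣP(2017)Q(2016) = 403×4 + 13065×11 + 1033×10 = 1612 + 143715 + 10330 = 155657
ΣP(2016)Q(2016) = 345×4 + 14434×11 + 894×10 = 1380 + 158774 + 8940 = 169094
link = 155657/169094 = 0.920535
Link 2017→2018:
ΣP(2018)Q(2017) = 362×5 + 16765×12 + 1208×11 = 1810 + 201180 + 13288 = 216278
ΣP(2017)Q(2017) = 403×5 + 13065×12 + 1033×11 = 2015 + 156780 + 11363 = 170158
link = 216278/170158 = 1.271042
Link 2018→2019:
ΣP(2019)Q(2018) = 366×5 + 21093×11 + 1132×12 = 1830 + 232023 + 13584 = 247437
ΣP(2018)Q(2018) = 362×5 + 16765×11 + 1208×12 = 1810 + 184415 + 14496 = 200721
link = 247437/200721 = 1.232741
Chained index = 100 × 0.920535 × 1.271042 × 1.232741 = 144.2355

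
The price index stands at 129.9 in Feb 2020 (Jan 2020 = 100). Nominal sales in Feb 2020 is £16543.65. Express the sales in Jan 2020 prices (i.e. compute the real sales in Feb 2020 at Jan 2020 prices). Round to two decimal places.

12735.68

Real = Nominal ÷ (Index/100) = 16543.65 ÷ (129.9/100)
     = 16543.65 ÷ 1.299 = 12735.6813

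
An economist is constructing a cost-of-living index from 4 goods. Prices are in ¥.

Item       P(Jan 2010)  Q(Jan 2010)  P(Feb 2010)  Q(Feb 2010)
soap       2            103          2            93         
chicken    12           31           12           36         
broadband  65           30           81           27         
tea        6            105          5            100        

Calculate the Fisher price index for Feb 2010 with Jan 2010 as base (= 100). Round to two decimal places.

111.52

Laspeyres component (base-period weights):
ΣP(Feb 2010)Q(Jan 2010) = 2×103 + 12×31 + 81×30 + 5×105 = 206 + 372 + 2430 + 525 = 3533
ΣP(Jan 2010)Q(Jan 2010) = 2×103 + 12×31 + 65×30 + 6×105 = 206 + 372 + 1950 + 630 = 3158
L = 3533 / 3158 × 100 = 111.8746
Paasche component (current-period weights):
ΣP(Feb 2010)Q(Feb 2010) = 2×93 + 12×36 + 81×27 + 5×100 = 186 + 432 + 2187 + 500 = 3305
ΣP(Jan 2010)Q(Feb 2010) = 2×93 + 12×36 + 65×27 + 6×100 = 186 + 432 + 1755 + 600 = 2973
P = 3305 / 2973 × 100 = 111.1672
Fisher = √(L × P) = √(111.8746 × 111.1672) = 111.5203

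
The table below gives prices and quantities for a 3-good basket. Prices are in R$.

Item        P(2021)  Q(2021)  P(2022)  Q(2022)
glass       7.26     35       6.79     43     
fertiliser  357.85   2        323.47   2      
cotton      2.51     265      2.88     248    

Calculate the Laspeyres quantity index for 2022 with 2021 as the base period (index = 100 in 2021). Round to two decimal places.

100.94

Laspeyres quantity index uses base-period prices as weights.
ΣP(2021)·Q(2022) = 7.26×43 + 357.85×2 + 2.51×248 = 312.18 + 715.7 + 622.48 = 1650.36
ΣP(2021)·Q(2021) = 7.26×35 + 357.85×2 + 2.51×265 = 254.1 + 715.7 + 665.15 = 1634.95
Index = 1650.36 / 1634.95 × 100 = 100.9425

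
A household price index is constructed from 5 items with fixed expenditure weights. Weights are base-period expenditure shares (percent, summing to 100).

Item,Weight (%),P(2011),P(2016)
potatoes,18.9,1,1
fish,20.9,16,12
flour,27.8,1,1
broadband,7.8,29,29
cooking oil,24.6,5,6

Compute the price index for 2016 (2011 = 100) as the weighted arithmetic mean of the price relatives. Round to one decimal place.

99.7

potatoes: 18.9 × (1/1) = 18.9 × 1.000000 = 18.9000
fish: 20.9 × (12/16) = 20.9 × 0.750000 = 15.6750
flour: 27.8 × (1/1) = 27.8 × 1.000000 = 27.8000
broadband: 7.8 × (29/29) = 7.8 × 1.000000 = 7.8000
cooking oil: 24.6 × (6/5) = 24.6 × 1.200000 = 29.5200
Index = Σ wᵢ·(p₁ᵢ/p₀ᵢ) = 18.9000 + 15.6750 + 27.8000 + 7.8000 + 29.5200 = 99.6950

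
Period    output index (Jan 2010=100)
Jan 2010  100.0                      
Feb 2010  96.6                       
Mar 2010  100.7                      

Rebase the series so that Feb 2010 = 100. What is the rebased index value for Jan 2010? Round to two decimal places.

103.52

Rebased(Jan 2010) = 100.0 / 96.6 × 100 = 103.5197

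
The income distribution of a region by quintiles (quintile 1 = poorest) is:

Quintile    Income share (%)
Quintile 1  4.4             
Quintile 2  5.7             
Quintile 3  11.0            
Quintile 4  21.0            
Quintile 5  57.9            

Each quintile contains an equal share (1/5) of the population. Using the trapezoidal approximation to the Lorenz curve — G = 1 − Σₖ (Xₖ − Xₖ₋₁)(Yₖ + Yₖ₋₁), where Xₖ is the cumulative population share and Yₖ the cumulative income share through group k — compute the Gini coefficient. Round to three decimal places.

Cumulative income shares Yₖ: 0.0440, 0.1010, 0.2110, 0.4210, 1.0000
Σ (Xₖ−Xₖ₋₁)(Yₖ+Yₖ₋₁) = (1/5)(0.0440+0.0000) + (1/5)(0.1010+0.0440) + (1/5)(0.2110+0.1010) + (1/5)(0.4210+0.2110) + (1/5)(1.0000+0.4210)
  = 0.0088 + 0.0290 + 0.0624 + 0.1264 + 0.2842 = 0.5108
G = 1 − 0.5108 = 0.4892

0.489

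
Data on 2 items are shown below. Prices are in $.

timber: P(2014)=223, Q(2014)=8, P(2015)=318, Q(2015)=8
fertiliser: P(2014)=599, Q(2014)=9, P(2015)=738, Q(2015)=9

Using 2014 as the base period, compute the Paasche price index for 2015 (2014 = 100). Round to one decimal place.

Paasche price index uses current-period quantities as weights.
ΣP(2015)·Q(2015) = 318×8 + 738×9 = 2544 + 6642 = 9186
ΣP(2014)·Q(2015) = 223×8 + 599×9 = 1784 + 5391 = 7175
Index = 9186 / 7175 × 100 = 128.0279

128.0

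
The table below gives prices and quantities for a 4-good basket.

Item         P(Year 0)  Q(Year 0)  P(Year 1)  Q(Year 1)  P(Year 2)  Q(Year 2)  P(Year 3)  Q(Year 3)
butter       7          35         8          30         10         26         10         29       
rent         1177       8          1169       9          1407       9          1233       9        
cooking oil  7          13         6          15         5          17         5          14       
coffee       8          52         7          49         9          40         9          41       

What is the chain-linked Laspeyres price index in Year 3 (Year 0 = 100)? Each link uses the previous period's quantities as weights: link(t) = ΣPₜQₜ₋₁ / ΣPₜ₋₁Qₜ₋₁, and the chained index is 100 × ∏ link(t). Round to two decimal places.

105.32

Link Year 0→Year 1:
ΣP(Year 1)Q(Year 0) = 8×35 + 1169×8 + 6×13 + 7×52 = 280 + 9352 + 78 + 364 = 10074
ΣP(Year 0)Q(Year 0) = 7×35 + 1177×8 + 7×13 + 8×52 = 245 + 9416 + 91 + 416 = 10168
link = 10074/10168 = 0.990755
Link Year 1→Year 2:
ΣP(Year 2)Q(Year 1) = 10×30 + 1407×9 + 5×15 + 9×49 = 300 + 12663 + 75 + 441 = 13479
ΣP(Year 1)Q(Year 1) = 8×30 + 1169×9 + 6×15 + 7×49 = 240 + 10521 + 90 + 343 = 11194
link = 13479/11194 = 1.204127
Link Year 2→Year 3:
ΣP(Year 3)Q(Year 2) = 10×26 + 1233×9 + 5×17 + 9×40 = 260 + 11097 + 85 + 360 = 11802
ΣP(Year 2)Q(Year 2) = 10×26 + 1407×9 + 5×17 + 9×40 = 260 + 12663 + 85 + 360 = 13368
link = 11802/13368 = 0.882855
Chained index = 100 × 0.990755 × 1.204127 × 0.882855 = 105.3241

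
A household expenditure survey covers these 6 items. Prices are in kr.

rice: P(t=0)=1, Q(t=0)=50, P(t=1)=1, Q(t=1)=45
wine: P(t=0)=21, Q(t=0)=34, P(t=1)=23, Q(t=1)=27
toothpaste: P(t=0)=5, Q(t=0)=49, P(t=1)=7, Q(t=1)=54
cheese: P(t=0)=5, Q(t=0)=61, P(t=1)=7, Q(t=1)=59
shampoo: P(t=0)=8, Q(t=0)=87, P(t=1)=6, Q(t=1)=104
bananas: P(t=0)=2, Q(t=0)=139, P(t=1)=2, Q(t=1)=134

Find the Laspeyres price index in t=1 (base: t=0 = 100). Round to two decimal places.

Laspeyres price index uses base-period quantities as weights.
ΣP(t=1)·Q(t=0) = 1×50 + 23×34 + 7×49 + 7×61 + 6×87 + 2×139 = 50 + 782 + 343 + 427 + 522 + 278 = 2402
ΣP(t=0)·Q(t=0) = 1×50 + 21×34 + 5×49 + 5×61 + 8×87 + 2×139 = 50 + 714 + 245 + 305 + 696 + 278 = 2288
Index = 2402 / 2288 × 100 = 104.9825

104.98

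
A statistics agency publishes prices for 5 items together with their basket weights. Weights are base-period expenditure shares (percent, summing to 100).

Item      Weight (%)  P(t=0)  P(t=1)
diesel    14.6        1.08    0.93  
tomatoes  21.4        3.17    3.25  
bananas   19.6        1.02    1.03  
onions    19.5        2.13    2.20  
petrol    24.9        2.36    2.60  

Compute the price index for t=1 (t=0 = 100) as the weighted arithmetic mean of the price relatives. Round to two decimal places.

diesel: 14.6 × (0.93/1.08) = 14.6 × 0.861111 = 12.5722
tomatoes: 21.4 × (3.25/3.17) = 21.4 × 1.025237 = 21.9401
bananas: 19.6 × (1.03/1.02) = 19.6 × 1.009804 = 19.7922
onions: 19.5 × (2.20/2.13) = 19.5 × 1.032864 = 20.1408
petrol: 24.9 × (2.60/2.36) = 24.9 × 1.101695 = 27.4322
Index = Σ wᵢ·(p₁ᵢ/p₀ᵢ) = 12.5722 + 21.9401 + 19.7922 + 20.1408 + 27.4322 = 101.8775

101.88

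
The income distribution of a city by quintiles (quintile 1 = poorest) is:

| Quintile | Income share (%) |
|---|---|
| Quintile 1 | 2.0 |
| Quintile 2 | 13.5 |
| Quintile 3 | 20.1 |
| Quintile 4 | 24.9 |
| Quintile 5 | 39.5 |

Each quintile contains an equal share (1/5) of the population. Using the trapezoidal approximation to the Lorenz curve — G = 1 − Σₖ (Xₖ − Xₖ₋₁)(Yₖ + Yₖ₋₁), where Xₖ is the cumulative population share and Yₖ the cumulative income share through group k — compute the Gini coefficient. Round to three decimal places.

0.346

Cumulative income shares Yₖ: 0.0200, 0.1550, 0.3560, 0.6050, 1.0000
Σ (Xₖ−Xₖ₋₁)(Yₖ+Yₖ₋₁) = (1/5)(0.0200+0.0000) + (1/5)(0.1550+0.0200) + (1/5)(0.3560+0.1550) + (1/5)(0.6050+0.3560) + (1/5)(1.0000+0.6050)
  = 0.0040 + 0.0350 + 0.1022 + 0.1922 + 0.3210 = 0.6544
G = 1 − 0.6544 = 0.3456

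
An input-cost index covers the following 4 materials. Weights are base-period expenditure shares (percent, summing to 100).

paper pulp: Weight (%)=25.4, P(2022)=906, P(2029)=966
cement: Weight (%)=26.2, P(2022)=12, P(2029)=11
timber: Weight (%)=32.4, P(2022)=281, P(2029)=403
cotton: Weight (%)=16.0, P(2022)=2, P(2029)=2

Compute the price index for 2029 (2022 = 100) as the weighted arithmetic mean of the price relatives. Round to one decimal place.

paper pulp: 25.4 × (966/906) = 25.4 × 1.066225 = 27.0821
cement: 26.2 × (11/12) = 26.2 × 0.916667 = 24.0167
timber: 32.4 × (403/281) = 32.4 × 1.434164 = 46.4669
cotton: 16.0 × (2/2) = 16.0 × 1.000000 = 16.0000
Index = Σ wᵢ·(p₁ᵢ/p₀ᵢ) = 27.0821 + 24.0167 + 46.4669 + 16.0000 = 113.5657

113.6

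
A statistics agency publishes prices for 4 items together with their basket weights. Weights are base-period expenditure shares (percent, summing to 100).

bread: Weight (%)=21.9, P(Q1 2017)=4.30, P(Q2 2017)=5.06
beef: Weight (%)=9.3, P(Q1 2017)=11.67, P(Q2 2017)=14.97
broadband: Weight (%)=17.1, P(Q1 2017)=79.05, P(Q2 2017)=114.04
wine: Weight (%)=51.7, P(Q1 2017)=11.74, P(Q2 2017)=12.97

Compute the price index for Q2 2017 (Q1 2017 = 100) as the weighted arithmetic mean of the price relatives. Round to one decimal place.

119.5

bread: 21.9 × (5.06/4.30) = 21.9 × 1.176744 = 25.7707
beef: 9.3 × (14.97/11.67) = 9.3 × 1.282776 = 11.9298
broadband: 17.1 × (114.04/79.05) = 17.1 × 1.442631 = 24.6690
wine: 51.7 × (12.97/11.74) = 51.7 × 1.104770 = 57.1166
Index = Σ wᵢ·(p₁ᵢ/p₀ᵢ) = 25.7707 + 11.9298 + 24.6690 + 57.1166 = 119.4861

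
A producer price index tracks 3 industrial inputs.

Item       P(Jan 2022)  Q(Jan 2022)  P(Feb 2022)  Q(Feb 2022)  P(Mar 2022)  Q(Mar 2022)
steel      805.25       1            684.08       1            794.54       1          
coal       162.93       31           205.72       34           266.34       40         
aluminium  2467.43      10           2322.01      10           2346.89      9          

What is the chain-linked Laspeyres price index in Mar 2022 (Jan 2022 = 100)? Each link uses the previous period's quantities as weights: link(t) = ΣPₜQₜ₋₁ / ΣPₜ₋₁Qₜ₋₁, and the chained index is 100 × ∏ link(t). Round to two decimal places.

106.95

Link Jan 2022→Feb 2022:
ΣP(Feb 2022)Q(Jan 2022) = 684.08×1 + 205.72×31 + 2322.01×10 = 684.08 + 6377.32 + 23220.1 = 30281.5
ΣP(Jan 2022)Q(Jan 2022) = 805.25×1 + 162.93×31 + 2467.43×10 = 805.25 + 5050.83 + 24674.3 = 30530.38
link = 30281.5/30530.38 = 0.991848
Link Feb 2022→Mar 2022:
ΣP(Mar 2022)Q(Feb 2022) = 794.54×1 + 266.34×34 + 2346.89×10 = 794.54 + 9055.56 + 23468.9 = 33319
ΣP(Feb 2022)Q(Feb 2022) = 684.08×1 + 205.72×34 + 2322.01×10 = 684.08 + 6994.48 + 23220.1 = 30898.66
link = 33319/30898.66 = 1.078332
Chained index = 100 × 0.991848 × 1.078332 = 106.9541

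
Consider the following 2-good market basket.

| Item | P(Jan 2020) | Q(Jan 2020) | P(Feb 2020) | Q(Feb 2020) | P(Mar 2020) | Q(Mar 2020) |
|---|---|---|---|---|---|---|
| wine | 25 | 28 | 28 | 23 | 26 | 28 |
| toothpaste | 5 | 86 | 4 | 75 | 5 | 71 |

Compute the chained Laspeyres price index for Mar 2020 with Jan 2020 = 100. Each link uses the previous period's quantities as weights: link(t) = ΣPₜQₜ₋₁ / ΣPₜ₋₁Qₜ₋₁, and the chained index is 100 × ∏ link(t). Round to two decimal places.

102.89

Link Jan 2020→Feb 2020:
ΣP(Feb 2020)Q(Jan 2020) = 28×28 + 4×86 = 784 + 344 = 1128
ΣP(Jan 2020)Q(Jan 2020) = 25×28 + 5×86 = 700 + 430 = 1130
link = 1128/1130 = 0.998230
Link Feb 2020→Mar 2020:
ΣP(Mar 2020)Q(Feb 2020) = 26×23 + 5×75 = 598 + 375 = 973
ΣP(Feb 2020)Q(Feb 2020) = 28×23 + 4×75 = 644 + 300 = 944
link = 973/944 = 1.030720
Chained index = 100 × 0.998230 × 1.030720 = 102.8896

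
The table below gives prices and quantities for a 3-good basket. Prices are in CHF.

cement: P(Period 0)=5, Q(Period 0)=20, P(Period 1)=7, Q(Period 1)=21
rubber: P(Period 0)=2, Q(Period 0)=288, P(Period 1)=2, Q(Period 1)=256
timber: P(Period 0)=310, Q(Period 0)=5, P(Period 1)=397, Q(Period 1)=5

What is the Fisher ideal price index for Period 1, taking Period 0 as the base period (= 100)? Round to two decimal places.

121.67

Laspeyres component (base-period weights):
ΣP(Period 1)Q(Period 0) = 7×20 + 2×288 + 397×5 = 140 + 576 + 1985 = 2701
ΣP(Period 0)Q(Period 0) = 5×20 + 2×288 + 310×5 = 100 + 576 + 1550 = 2226
L = 2701 / 2226 × 100 = 121.3387
Paasche component (current-period weights):
ΣP(Period 1)Q(Period 1) = 7×21 + 2×256 + 397×5 = 147 + 512 + 1985 = 2644
ΣP(Period 0)Q(Period 1) = 5×21 + 2×256 + 310×5 = 105 + 512 + 1550 = 2167
P = 2644 / 2167 × 100 = 122.0120
Fisher = √(L × P) = √(121.3387 × 122.0120) = 121.6749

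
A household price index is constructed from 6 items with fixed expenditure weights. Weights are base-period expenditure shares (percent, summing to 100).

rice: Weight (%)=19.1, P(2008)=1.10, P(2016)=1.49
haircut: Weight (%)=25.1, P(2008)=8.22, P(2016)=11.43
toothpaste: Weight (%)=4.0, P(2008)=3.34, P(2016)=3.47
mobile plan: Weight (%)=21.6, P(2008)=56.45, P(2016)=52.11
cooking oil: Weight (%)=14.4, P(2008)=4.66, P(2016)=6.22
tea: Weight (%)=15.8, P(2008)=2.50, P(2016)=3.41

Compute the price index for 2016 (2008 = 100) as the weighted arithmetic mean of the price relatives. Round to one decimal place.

125.6

rice: 19.1 × (1.49/1.10) = 19.1 × 1.354545 = 25.8718
haircut: 25.1 × (11.43/8.22) = 25.1 × 1.390511 = 34.9018
toothpaste: 4.0 × (3.47/3.34) = 4.0 × 1.038922 = 4.1557
mobile plan: 21.6 × (52.11/56.45) = 21.6 × 0.923118 = 19.9393
cooking oil: 14.4 × (6.22/4.66) = 14.4 × 1.334764 = 19.2206
tea: 15.8 × (3.41/2.50) = 15.8 × 1.364000 = 21.5512
Index = Σ wᵢ·(p₁ᵢ/p₀ᵢ) = 25.8718 + 34.9018 + 4.1557 + 19.9393 + 19.2206 + 21.5512 = 125.6405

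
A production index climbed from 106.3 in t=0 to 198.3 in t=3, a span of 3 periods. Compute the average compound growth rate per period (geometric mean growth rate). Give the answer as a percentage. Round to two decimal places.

Growth factor = (198.3/106.3)^(1/3) = (1.865475)^(1/3) = 1.231014
Growth rate = 1.231014 − 1 = 0.231014 = 23.1014%

23.10%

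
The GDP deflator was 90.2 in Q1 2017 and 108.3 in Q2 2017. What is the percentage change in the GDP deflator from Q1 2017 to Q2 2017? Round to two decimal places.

Change = (108.3 − 90.2) / 90.2 × 100
       = 18.1 / 90.2 × 100 = 20.0665%

20.07%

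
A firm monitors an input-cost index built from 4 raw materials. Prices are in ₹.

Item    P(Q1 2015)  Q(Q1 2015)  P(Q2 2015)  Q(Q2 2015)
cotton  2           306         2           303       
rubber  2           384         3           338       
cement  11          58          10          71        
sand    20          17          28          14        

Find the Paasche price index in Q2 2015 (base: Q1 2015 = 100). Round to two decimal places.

116.18

Paasche price index uses current-period quantities as weights.
ΣP(Q2 2015)·Q(Q2 2015) = 2×303 + 3×338 + 10×71 + 28×14 = 606 + 1014 + 710 + 392 = 2722
ΣP(Q1 2015)·Q(Q2 2015) = 2×303 + 2×338 + 11×71 + 20×14 = 606 + 676 + 781 + 280 = 2343
Index = 2722 / 2343 × 100 = 116.1758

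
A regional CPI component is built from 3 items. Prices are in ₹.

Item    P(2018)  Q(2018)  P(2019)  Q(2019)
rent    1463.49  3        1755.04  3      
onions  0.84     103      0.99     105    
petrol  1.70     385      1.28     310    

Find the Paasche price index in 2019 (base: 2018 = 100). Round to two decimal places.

115.19

Paasche price index uses current-period quantities as weights.
ΣP(2019)·Q(2019) = 1755.04×3 + 0.99×105 + 1.28×310 = 5265.12 + 103.95 + 396.8 = 5765.87
ΣP(2018)·Q(2019) = 1463.49×3 + 0.84×105 + 1.70×310 = 4390.47 + 88.2 + 527 = 5005.67
Index = 5765.87 / 5005.67 × 100 = 115.1868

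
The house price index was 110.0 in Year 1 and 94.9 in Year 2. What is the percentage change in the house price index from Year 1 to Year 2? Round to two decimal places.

-13.73%

Change = (94.9 − 110.0) / 110.0 × 100
       = -15.1 / 110.0 × 100 = -13.7273%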